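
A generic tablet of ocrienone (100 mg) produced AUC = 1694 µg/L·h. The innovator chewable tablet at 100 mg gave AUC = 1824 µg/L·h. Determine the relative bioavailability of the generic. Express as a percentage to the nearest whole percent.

F_rel = 93%

F_rel = (AUC_test/D_test) / (AUC_ref/D_ref)
      = (1694/100) / (1824/100)
      = 16.94 / 18.24 = 0.9287 = 92.87%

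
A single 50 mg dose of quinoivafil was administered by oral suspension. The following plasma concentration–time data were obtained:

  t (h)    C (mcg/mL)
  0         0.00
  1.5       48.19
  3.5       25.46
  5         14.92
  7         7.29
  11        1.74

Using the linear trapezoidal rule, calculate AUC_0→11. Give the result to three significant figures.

Trapezoidal AUC_0→11:
  [0→1.5]: (0.00+48.19)/2 × 1.5 = 36.1425
  [1.5→3.5]: (48.19+25.46)/2 × 2 = 73.65
  [3.5→5]: (25.46+14.92)/2 × 1.5 = 30.285
  [5→7]: (14.92+7.29)/2 × 2 = 22.21
  [7→11]: (7.29+1.74)/2 × 4 = 18.06
  Sum = 180.3475 mcg/mL·h

AUC = 180 mcg/mL·h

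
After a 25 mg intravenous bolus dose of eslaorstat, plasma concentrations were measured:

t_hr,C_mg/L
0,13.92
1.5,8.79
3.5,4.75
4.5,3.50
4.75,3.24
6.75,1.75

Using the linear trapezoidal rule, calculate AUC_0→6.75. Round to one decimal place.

AUC = 40.5 mg/L·hr

Trapezoidal AUC_0→6.75:
  [0→1.5]: (13.92+8.79)/2 × 1.5 = 17.0325
  [1.5→3.5]: (8.79+4.75)/2 × 2 = 13.54
  [3.5→4.5]: (4.75+3.50)/2 × 1 = 4.125
  [4.5→4.75]: (3.50+3.24)/2 × 0.25 = 0.8425
  [4.75→6.75]: (3.24+1.75)/2 × 2 = 4.99
  Sum = 40.53 mg/L·hr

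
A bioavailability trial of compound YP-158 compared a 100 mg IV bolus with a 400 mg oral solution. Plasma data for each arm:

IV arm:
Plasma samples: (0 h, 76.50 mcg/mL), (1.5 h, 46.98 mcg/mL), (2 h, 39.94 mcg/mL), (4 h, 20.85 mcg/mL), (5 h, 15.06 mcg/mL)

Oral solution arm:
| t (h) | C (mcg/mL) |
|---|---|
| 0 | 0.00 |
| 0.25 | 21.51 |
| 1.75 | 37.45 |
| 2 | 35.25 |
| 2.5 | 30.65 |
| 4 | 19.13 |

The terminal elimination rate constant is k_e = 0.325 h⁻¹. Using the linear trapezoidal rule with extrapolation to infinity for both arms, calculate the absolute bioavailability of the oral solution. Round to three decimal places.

Trapezoidal AUC_0→5 (IV):
  [0→1.5]: (76.50+46.98)/2 × 1.5 = 92.61
  [1.5→2]: (46.98+39.94)/2 × 0.5 = 21.73
  [2→4]: (39.94+20.85)/2 × 2 = 60.79
  [4→5]: (20.85+15.06)/2 × 1 = 17.955
  Sum = 193.085 mcg/mL·h
IV tail: 15.06/0.325 = 46.338; AUC_iv,0→∞ = 193.085 + 46.338 = 239.423 mcg/mL·h
Trapezoidal AUC_0→4 (oral solution):
  [0→0.25]: (0.00+21.51)/2 × 0.25 = 2.68875
  [0.25→1.75]: (21.51+37.45)/2 × 1.5 = 44.22
  [1.75→2]: (37.45+35.25)/2 × 0.25 = 9.0875
  [2→2.5]: (35.25+30.65)/2 × 0.5 = 16.475
  [2.5→4]: (30.65+19.13)/2 × 1.5 = 37.335
  Sum = 109.80625 mcg/mL·h
oral solution tail: 19.13/0.325 = 58.862; AUC_ev,0→∞ = 109.80625 + 58.862 = 168.66825 mcg/mL·h
F = (AUC_ev/D_ev)/(AUC_iv/D_iv) = (168.66825/400)/(239.423/100) = 0.421671/2.39423 = 0.1761

F = 0.176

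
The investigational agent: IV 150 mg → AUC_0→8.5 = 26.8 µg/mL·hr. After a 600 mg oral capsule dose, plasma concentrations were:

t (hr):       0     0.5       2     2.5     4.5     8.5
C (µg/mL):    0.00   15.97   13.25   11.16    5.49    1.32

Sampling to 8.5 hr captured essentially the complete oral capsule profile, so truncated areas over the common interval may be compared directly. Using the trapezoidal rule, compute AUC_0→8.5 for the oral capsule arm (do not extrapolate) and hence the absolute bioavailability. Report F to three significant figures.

F = 0.581

Trapezoidal AUC_0→8.5 (oral capsule):
  [0→0.5]: (0.00+15.97)/2 × 0.5 = 3.9925
  [0.5→2]: (15.97+13.25)/2 × 1.5 = 21.915
  [2→2.5]: (13.25+11.16)/2 × 0.5 = 6.1025
  [2.5→4.5]: (11.16+5.49)/2 × 2 = 16.65
  [4.5→8.5]: (5.49+1.32)/2 × 4 = 13.62
  Sum = 62.28 µg/mL·hr
F = (AUC_ev/D_ev)/(AUC_iv/D_iv) = (62.28/600)/(26.8/150) = 0.1038/0.178667 = 0.5810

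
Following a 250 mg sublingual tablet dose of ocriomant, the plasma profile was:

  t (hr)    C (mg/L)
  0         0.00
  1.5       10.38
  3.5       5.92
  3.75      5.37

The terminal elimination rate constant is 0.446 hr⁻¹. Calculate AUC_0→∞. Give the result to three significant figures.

AUC = 37.5 mg/L·hr

Trapezoidal AUC_0→3.75:
  [0→1.5]: (0.00+10.38)/2 × 1.5 = 7.785
  [1.5→3.5]: (10.38+5.92)/2 × 2 = 16.3
  [3.5→3.75]: (5.92+5.37)/2 × 0.25 = 1.41125
  Sum = 25.49625 mg/L·hr
Extrapolated tail: C_last / k_e = 5.37 / 0.446 = 12.040
AUC_0→∞ = 25.49625 + 12.040 = 37.53625 mg/L·hr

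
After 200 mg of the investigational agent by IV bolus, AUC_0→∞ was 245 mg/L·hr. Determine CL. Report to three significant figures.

CL = Dose_iv / AUC_0→∞
   = 200 / 245 = 0.816327 L/hr

CL = 0.816 L/hr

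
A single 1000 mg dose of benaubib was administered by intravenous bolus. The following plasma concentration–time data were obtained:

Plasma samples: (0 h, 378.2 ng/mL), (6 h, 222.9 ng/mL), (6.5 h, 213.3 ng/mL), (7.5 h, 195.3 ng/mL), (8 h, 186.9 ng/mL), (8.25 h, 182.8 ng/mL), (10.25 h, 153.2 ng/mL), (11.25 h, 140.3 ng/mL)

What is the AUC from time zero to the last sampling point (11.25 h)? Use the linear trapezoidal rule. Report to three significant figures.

Trapezoidal AUC_0→11.25:
  [0→6]: (378.2+222.9)/2 × 6 = 1803.3
  [6→6.5]: (222.9+213.3)/2 × 0.5 = 109.05
  [6.5→7.5]: (213.3+195.3)/2 × 1 = 204.3
  [7.5→8]: (195.3+186.9)/2 × 0.5 = 95.55
  [8→8.25]: (186.9+182.8)/2 × 0.25 = 46.2125
  [8.25→10.25]: (182.8+153.2)/2 × 2 = 336.0
  [10.25→11.25]: (153.2+140.3)/2 × 1 = 146.75
  Sum = 2741.1625 ng/mL·h

AUC = 2740 ng/mL·h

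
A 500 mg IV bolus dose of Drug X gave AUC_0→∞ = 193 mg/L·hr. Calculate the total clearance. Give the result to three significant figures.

CL = 2.59 L/hr

CL = Dose_iv / AUC_0→∞
   = 500 / 193 = 2.59067 L/hr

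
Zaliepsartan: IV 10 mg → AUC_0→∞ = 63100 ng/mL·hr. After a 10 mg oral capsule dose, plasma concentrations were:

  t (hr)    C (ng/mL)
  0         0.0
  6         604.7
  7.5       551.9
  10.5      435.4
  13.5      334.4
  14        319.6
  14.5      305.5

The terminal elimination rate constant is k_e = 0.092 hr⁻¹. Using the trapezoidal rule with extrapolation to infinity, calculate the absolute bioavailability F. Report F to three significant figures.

Trapezoidal AUC_0→14.5 (oral capsule):
  [0→6]: (0.0+604.7)/2 × 6 = 1814.1
  [6→7.5]: (604.7+551.9)/2 × 1.5 = 867.45
  [7.5→10.5]: (551.9+435.4)/2 × 3 = 1480.95
  [10.5→13.5]: (435.4+334.4)/2 × 3 = 1154.7
  [13.5→14]: (334.4+319.6)/2 × 0.5 = 163.5
  [14→14.5]: (319.6+305.5)/2 × 0.5 = 156.275
  Sum = 5636.975 ng/mL·hr
Tail: C_last/k_e = 305.5/0.092 = 3320.652
AUC_0→∞ (oral capsule) = 5636.975 + 3320.652 = 8957.627 ng/mL·hr
F = (AUC_ev/D_ev)/(AUC_iv/D_iv) = (8957.627/10)/(63100/10) = 895.7627/6310 = 0.1420

F = 0.142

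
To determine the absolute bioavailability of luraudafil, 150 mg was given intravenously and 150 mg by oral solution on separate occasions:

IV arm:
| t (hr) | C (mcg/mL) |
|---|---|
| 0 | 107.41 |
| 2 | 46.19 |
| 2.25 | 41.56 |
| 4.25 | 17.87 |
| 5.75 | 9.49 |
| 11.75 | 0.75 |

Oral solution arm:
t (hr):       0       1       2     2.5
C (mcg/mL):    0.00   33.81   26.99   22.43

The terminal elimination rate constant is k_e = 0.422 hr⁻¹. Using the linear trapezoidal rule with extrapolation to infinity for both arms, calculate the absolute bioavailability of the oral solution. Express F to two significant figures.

Trapezoidal AUC_0→11.75 (IV):
  [0→2]: (107.41+46.19)/2 × 2 = 153.6
  [2→2.25]: (46.19+41.56)/2 × 0.25 = 10.96875
  [2.25→4.25]: (41.56+17.87)/2 × 2 = 59.43
  [4.25→5.75]: (17.87+9.49)/2 × 1.5 = 20.52
  [5.75→11.75]: (9.49+0.75)/2 × 6 = 30.72
  Sum = 275.23875 mcg/mL·hr
IV tail: 0.75/0.422 = 1.777; AUC_iv,0→∞ = 275.23875 + 1.777 = 277.01575 mcg/mL·hr
Trapezoidal AUC_0→2.5 (oral solution):
  [0→1]: (0.00+33.81)/2 × 1 = 16.905
  [1→2]: (33.81+26.99)/2 × 1 = 30.4
  [2→2.5]: (26.99+22.43)/2 × 0.5 = 12.355
  Sum = 59.66 mcg/mL·hr
oral solution tail: 22.43/0.422 = 53.152; AUC_ev,0→∞ = 59.66 + 53.152 = 112.812 mcg/mL·hr
F = (AUC_ev/D_ev)/(AUC_iv/D_iv) = (112.812/150)/(277.01575/150) = 0.75208/1.84677 = 0.4072

F = 0.41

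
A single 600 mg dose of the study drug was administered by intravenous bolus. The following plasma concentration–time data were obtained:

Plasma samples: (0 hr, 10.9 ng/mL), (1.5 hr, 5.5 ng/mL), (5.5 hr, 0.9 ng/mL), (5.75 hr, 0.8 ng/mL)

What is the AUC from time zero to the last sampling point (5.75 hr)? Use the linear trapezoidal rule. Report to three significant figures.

AUC = 25.3 ng/mL·hr

Trapezoidal AUC_0→5.75:
  [0→1.5]: (10.9+5.5)/2 × 1.5 = 12.3
  [1.5→5.5]: (5.5+0.9)/2 × 4 = 12.8
  [5.5→5.75]: (0.9+0.8)/2 × 0.25 = 0.2125
  Sum = 25.3125 ng/mL·hr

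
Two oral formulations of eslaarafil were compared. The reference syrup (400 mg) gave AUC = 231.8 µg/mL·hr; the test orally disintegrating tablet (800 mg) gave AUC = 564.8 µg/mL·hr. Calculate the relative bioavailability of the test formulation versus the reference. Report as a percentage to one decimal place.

F_rel = (AUC_test/D_test) / (AUC_ref/D_ref)
      = (564.8/800) / (231.8/400)
      = 0.706 / 0.5795 = 1.2183 = 121.83%

F_rel = 121.8%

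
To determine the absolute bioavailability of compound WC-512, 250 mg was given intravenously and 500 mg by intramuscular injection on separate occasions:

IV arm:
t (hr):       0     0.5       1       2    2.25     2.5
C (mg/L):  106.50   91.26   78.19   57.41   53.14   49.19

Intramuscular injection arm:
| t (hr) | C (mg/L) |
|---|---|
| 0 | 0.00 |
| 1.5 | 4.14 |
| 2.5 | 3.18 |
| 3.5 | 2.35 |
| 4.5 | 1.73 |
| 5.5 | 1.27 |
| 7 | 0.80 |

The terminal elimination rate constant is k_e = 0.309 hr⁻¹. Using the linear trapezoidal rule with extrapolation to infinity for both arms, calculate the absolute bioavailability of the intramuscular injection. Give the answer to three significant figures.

Trapezoidal AUC_0→2.5 (IV):
  [0→0.5]: (106.50+91.26)/2 × 0.5 = 49.44
  [0.5→1]: (91.26+78.19)/2 × 0.5 = 42.3625
  [1→2]: (78.19+57.41)/2 × 1 = 67.8
  [2→2.25]: (57.41+53.14)/2 × 0.25 = 13.81875
  [2.25→2.5]: (53.14+49.19)/2 × 0.25 = 12.79125
  Sum = 186.2125 mg/L·hr
IV tail: 49.19/0.309 = 159.191; AUC_iv,0→∞ = 186.2125 + 159.191 = 345.4035 mg/L·hr
Trapezoidal AUC_0→7 (intramuscular injection):
  [0→1.5]: (0.00+4.14)/2 × 1.5 = 3.105
  [1.5→2.5]: (4.14+3.18)/2 × 1 = 3.66
  [2.5→3.5]: (3.18+2.35)/2 × 1 = 2.765
  [3.5→4.5]: (2.35+1.73)/2 × 1 = 2.04
  [4.5→5.5]: (1.73+1.27)/2 × 1 = 1.5
  [5.5→7]: (1.27+0.80)/2 × 1.5 = 1.5525
  Sum = 14.6225 mg/L·hr
intramuscular injection tail: 0.80/0.309 = 2.589; AUC_ev,0→∞ = 14.6225 + 2.589 = 17.2115 mg/L·hr
F = (AUC_ev/D_ev)/(AUC_iv/D_iv) = (17.2115/500)/(345.4035/250) = 0.034423/1.381614 = 0.0249

F = 0.0249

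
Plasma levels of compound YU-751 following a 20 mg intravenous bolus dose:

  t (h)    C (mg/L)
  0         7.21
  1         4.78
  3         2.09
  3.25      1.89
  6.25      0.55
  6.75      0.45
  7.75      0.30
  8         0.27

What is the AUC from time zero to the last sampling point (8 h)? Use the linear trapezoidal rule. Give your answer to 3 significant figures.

Trapezoidal AUC_0→8:
  [0→1]: (7.21+4.78)/2 × 1 = 5.995
  [1→3]: (4.78+2.09)/2 × 2 = 6.87
  [3→3.25]: (2.09+1.89)/2 × 0.25 = 0.4975
  [3.25→6.25]: (1.89+0.55)/2 × 3 = 3.66
  [6.25→6.75]: (0.55+0.45)/2 × 0.5 = 0.25
  [6.75→7.75]: (0.45+0.30)/2 × 1 = 0.375
  [7.75→8]: (0.30+0.27)/2 × 0.25 = 0.07125
  Sum = 17.71875 mg/L·h

AUC = 17.7 mg/L·h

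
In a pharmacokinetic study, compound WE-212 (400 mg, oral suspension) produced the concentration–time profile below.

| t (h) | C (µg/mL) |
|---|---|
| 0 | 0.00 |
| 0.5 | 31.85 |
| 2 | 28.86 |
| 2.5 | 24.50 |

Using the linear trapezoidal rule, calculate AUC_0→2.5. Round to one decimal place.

AUC = 66.8 µg/mL·h

Trapezoidal AUC_0→2.5:
  [0→0.5]: (0.00+31.85)/2 × 0.5 = 7.9625
  [0.5→2]: (31.85+28.86)/2 × 1.5 = 45.5325
  [2→2.5]: (28.86+24.50)/2 × 0.5 = 13.34
  Sum = 66.835 µg/mL·h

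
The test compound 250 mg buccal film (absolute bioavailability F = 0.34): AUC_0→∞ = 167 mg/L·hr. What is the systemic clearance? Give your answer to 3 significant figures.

CL = F × Dose / AUC_0→∞
   = 0.34 × 250 / 167 = 0.508982 L/hr

CL = 0.509 L/hr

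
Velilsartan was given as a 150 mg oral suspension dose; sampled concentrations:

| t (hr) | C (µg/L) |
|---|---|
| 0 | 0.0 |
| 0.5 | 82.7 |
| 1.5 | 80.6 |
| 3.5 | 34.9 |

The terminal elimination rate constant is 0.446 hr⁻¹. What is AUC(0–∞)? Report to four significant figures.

AUC = 296.1 µg/L·hr

Trapezoidal AUC_0→3.5:
  [0→0.5]: (0.0+82.7)/2 × 0.5 = 20.675
  [0.5→1.5]: (82.7+80.6)/2 × 1 = 81.65
  [1.5→3.5]: (80.6+34.9)/2 × 2 = 115.5
  Sum = 217.825 µg/L·hr
Extrapolated tail: C_last / k_e = 34.9 / 0.446 = 78.251
AUC_0→∞ = 217.825 + 78.251 = 296.076 µg/L·hr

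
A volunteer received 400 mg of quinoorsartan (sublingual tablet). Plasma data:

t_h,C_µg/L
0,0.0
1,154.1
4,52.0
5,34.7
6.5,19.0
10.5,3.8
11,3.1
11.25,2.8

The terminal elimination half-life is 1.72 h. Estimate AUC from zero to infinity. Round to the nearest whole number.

AUC = 525 µg/L·h

Trapezoidal AUC_0→11.25:
  [0→1]: (0.0+154.1)/2 × 1 = 77.05
  [1→4]: (154.1+52.0)/2 × 3 = 309.15
  [4→5]: (52.0+34.7)/2 × 1 = 43.35
  [5→6.5]: (34.7+19.0)/2 × 1.5 = 40.275
  [6.5→10.5]: (19.0+3.8)/2 × 4 = 45.6
  [10.5→11]: (3.8+3.1)/2 × 0.5 = 1.725
  [11→11.25]: (3.1+2.8)/2 × 0.25 = 0.7375
  Sum = 517.8875 µg/L·h
k_e = ln2 / t½ = 0.693147 / 1.72 = 0.4030 h^-1
Extrapolated tail: C_last / k_e = 2.8 / 0.403 = 6.948
AUC_0→∞ = 517.8875 + 6.948 = 524.8355 µg/L·h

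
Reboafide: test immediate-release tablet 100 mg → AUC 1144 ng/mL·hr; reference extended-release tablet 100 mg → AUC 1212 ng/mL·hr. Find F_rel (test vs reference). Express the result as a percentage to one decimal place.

F_rel = (AUC_test/D_test) / (AUC_ref/D_ref)
      = (1144/100) / (1212/100)
      = 11.44 / 12.12 = 0.9439 = 94.39%

F_rel = 94.4%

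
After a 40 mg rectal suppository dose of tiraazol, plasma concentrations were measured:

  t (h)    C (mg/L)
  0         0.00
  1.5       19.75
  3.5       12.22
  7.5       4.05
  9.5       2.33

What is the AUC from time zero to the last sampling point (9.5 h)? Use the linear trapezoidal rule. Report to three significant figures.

Trapezoidal AUC_0→9.5:
  [0→1.5]: (0.00+19.75)/2 × 1.5 = 14.8125
  [1.5→3.5]: (19.75+12.22)/2 × 2 = 31.97
  [3.5→7.5]: (12.22+4.05)/2 × 4 = 32.54
  [7.5→9.5]: (4.05+2.33)/2 × 2 = 6.38
  Sum = 85.7025 mg/L·h

AUC = 85.7 mg/L·h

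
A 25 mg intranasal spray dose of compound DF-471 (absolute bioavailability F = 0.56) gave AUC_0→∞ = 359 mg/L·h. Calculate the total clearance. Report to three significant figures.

CL = F × Dose / AUC_0→∞
   = 0.56 × 25 / 359 = 0.0389972 L/h

CL = 0.0390 L/h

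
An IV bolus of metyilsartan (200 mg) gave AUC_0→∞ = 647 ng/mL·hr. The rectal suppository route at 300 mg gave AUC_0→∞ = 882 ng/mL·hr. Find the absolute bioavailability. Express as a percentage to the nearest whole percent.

F = (AUC_ev / D_ev) / (AUC_iv / D_iv)
  = (882/300) / (647/200)
  = 2.94 / 3.235 = 0.9088
  = 90.88%

F = 91%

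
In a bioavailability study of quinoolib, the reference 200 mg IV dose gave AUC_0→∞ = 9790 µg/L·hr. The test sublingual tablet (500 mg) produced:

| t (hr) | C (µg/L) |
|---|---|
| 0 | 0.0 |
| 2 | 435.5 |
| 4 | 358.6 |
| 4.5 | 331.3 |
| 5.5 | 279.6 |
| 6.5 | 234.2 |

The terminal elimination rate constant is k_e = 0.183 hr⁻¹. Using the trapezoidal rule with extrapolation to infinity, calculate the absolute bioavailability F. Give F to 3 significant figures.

F = 0.133

Trapezoidal AUC_0→6.5 (sublingual tablet):
  [0→2]: (0.0+435.5)/2 × 2 = 435.5
  [2→4]: (435.5+358.6)/2 × 2 = 794.1
  [4→4.5]: (358.6+331.3)/2 × 0.5 = 172.475
  [4.5→5.5]: (331.3+279.6)/2 × 1 = 305.45
  [5.5→6.5]: (279.6+234.2)/2 × 1 = 256.9
  Sum = 1964.425 µg/L·hr
Tail: C_last/k_e = 234.2/0.183 = 1279.781
AUC_0→∞ (sublingual tablet) = 1964.425 + 1279.781 = 3244.206 µg/L·hr
F = (AUC_ev/D_ev)/(AUC_iv/D_iv) = (3244.206/500)/(9790/200) = 6.488412/48.95 = 0.1326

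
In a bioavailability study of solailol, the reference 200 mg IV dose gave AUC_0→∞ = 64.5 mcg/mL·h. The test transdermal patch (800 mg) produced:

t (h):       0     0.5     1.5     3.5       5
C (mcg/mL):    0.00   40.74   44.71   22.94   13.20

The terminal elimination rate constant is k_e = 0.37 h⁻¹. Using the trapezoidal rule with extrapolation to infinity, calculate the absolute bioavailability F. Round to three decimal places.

Trapezoidal AUC_0→5 (transdermal patch):
  [0→0.5]: (0.00+40.74)/2 × 0.5 = 10.185
  [0.5→1.5]: (40.74+44.71)/2 × 1 = 42.725
  [1.5→3.5]: (44.71+22.94)/2 × 2 = 67.65
  [3.5→5]: (22.94+13.20)/2 × 1.5 = 27.105
  Sum = 147.665 mcg/mL·h
Tail: C_last/k_e = 13.20/0.37 = 35.676
AUC_0→∞ (transdermal patch) = 147.665 + 35.676 = 183.341 mcg/mL·h
F = (AUC_ev/D_ev)/(AUC_iv/D_iv) = (183.341/800)/(64.5/200) = 0.22917625/0.3225 = 0.7106

F = 0.711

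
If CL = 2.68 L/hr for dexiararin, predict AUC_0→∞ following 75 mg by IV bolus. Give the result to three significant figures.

AUC = 28.0 mg/L·hr

AUC_0→∞ = Dose_iv / CL
        = 75 / 2.68 = 27.9851 mg/L·hr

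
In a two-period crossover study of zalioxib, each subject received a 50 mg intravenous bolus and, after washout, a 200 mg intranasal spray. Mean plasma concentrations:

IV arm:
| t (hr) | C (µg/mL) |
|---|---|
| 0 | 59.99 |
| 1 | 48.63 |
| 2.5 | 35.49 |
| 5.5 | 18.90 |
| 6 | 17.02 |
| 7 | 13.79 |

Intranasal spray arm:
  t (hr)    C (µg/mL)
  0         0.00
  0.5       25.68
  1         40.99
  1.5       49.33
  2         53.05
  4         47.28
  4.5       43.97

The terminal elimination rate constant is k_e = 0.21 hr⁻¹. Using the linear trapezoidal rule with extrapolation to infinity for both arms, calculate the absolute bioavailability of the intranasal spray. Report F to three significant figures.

Trapezoidal AUC_0→7 (IV):
  [0→1]: (59.99+48.63)/2 × 1 = 54.31
  [1→2.5]: (48.63+35.49)/2 × 1.5 = 63.09
  [2.5→5.5]: (35.49+18.90)/2 × 3 = 81.585
  [5.5→6]: (18.90+17.02)/2 × 0.5 = 8.98
  [6→7]: (17.02+13.79)/2 × 1 = 15.405
  Sum = 223.37 µg/mL·hr
IV tail: 13.79/0.21 = 65.667; AUC_iv,0→∞ = 223.37 + 65.667 = 289.037 µg/mL·hr
Trapezoidal AUC_0→4.5 (intranasal spray):
  [0→0.5]: (0.00+25.68)/2 × 0.5 = 6.42
  [0.5→1]: (25.68+40.99)/2 × 0.5 = 16.6675
  [1→1.5]: (40.99+49.33)/2 × 0.5 = 22.58
  [1.5→2]: (49.33+53.05)/2 × 0.5 = 25.595
  [2→4]: (53.05+47.28)/2 × 2 = 100.33
  [4→4.5]: (47.28+43.97)/2 × 0.5 = 22.8125
  Sum = 194.405 µg/mL·hr
intranasal spray tail: 43.97/0.21 = 209.381; AUC_ev,0→∞ = 194.405 + 209.381 = 403.786 µg/mL·hr
F = (AUC_ev/D_ev)/(AUC_iv/D_iv) = (403.786/200)/(289.037/50) = 2.01893/5.78074 = 0.3493

F = 0.349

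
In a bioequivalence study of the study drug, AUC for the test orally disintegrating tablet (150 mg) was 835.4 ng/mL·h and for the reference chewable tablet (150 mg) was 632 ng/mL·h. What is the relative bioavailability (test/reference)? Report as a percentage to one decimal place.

F_rel = (AUC_test/D_test) / (AUC_ref/D_ref)
      = (835.4/150) / (632/150)
      = 5.56933 / 4.21333 = 1.3218 = 132.18%

F_rel = 132.2%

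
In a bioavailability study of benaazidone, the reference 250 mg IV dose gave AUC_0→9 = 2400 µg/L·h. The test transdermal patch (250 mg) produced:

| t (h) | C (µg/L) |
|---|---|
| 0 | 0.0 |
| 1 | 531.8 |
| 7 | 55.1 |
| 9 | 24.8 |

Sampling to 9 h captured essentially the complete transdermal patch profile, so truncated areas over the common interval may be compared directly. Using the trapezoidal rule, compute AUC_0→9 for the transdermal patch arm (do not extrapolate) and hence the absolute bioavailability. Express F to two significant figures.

F = 0.88

Trapezoidal AUC_0→9 (transdermal patch):
  [0→1]: (0.0+531.8)/2 × 1 = 265.9
  [1→7]: (531.8+55.1)/2 × 6 = 1760.7
  [7→9]: (55.1+24.8)/2 × 2 = 79.9
  Sum = 2106.5 µg/L·h
F = (AUC_ev/D_ev)/(AUC_iv/D_iv) = (2106.5/250)/(2400/250) = 8.426/9.6 = 0.8777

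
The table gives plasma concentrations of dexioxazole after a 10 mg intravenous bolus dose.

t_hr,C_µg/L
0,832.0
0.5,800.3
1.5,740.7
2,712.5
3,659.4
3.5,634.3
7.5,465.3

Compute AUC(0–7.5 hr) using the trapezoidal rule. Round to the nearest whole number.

Trapezoidal AUC_0→7.5:
  [0→0.5]: (832.0+800.3)/2 × 0.5 = 408.075
  [0.5→1.5]: (800.3+740.7)/2 × 1 = 770.5
  [1.5→2]: (740.7+712.5)/2 × 0.5 = 363.3
  [2→3]: (712.5+659.4)/2 × 1 = 685.95
  [3→3.5]: (659.4+634.3)/2 × 0.5 = 323.425
  [3.5→7.5]: (634.3+465.3)/2 × 4 = 2199.2
  Sum = 4750.45 µg/L·hr

AUC = 4750 µg/L·hr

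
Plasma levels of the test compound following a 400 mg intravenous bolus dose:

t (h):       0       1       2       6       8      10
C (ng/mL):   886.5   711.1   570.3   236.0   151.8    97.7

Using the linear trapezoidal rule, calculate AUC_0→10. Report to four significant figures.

AUC = 3689 ng/mL·h

Trapezoidal AUC_0→10:
  [0→1]: (886.5+711.1)/2 × 1 = 798.8
  [1→2]: (711.1+570.3)/2 × 1 = 640.7
  [2→6]: (570.3+236.0)/2 × 4 = 1612.6
  [6→8]: (236.0+151.8)/2 × 2 = 387.8
  [8→10]: (151.8+97.7)/2 × 2 = 249.5
  Sum = 3689.4 ng/mL·h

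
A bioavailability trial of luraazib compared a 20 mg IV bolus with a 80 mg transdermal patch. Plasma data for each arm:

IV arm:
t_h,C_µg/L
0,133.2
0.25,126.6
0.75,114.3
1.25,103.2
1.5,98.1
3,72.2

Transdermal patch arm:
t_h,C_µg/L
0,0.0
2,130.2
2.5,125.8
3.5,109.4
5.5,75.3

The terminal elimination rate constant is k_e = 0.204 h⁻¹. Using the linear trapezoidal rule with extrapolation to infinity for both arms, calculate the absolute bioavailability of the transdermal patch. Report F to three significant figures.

F = 0.331

Trapezoidal AUC_0→3 (IV):
  [0→0.25]: (133.2+126.6)/2 × 0.25 = 32.475
  [0.25→0.75]: (126.6+114.3)/2 × 0.5 = 60.225
  [0.75→1.25]: (114.3+103.2)/2 × 0.5 = 54.375
  [1.25→1.5]: (103.2+98.1)/2 × 0.25 = 25.1625
  [1.5→3]: (98.1+72.2)/2 × 1.5 = 127.725
  Sum = 299.9625 µg/L·h
IV tail: 72.2/0.204 = 353.922; AUC_iv,0→∞ = 299.9625 + 353.922 = 653.8845 µg/L·h
Trapezoidal AUC_0→5.5 (transdermal patch):
  [0→2]: (0.0+130.2)/2 × 2 = 130.2
  [2→2.5]: (130.2+125.8)/2 × 0.5 = 64.0
  [2.5→3.5]: (125.8+109.4)/2 × 1 = 117.6
  [3.5→5.5]: (109.4+75.3)/2 × 2 = 184.7
  Sum = 496.5 µg/L·h
transdermal patch tail: 75.3/0.204 = 369.118; AUC_ev,0→∞ = 496.5 + 369.118 = 865.618 µg/L·h
F = (AUC_ev/D_ev)/(AUC_iv/D_iv) = (865.618/80)/(653.8845/20) = 10.820225/32.694225 = 0.3310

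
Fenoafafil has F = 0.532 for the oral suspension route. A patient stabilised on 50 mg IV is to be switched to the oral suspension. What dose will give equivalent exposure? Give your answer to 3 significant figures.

For equal systemic exposure: F × D_ev = D_iv
D_ev = D_iv / F = 50 / 0.532 = 93.985 mg

D_oral = 94.0 mg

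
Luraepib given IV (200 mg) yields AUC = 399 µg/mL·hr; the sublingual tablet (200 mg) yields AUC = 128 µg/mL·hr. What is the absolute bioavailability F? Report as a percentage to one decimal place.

F = 32.1%

F = (AUC_ev / D_ev) / (AUC_iv / D_iv)
  = (128/200) / (399/200)
  = 0.64 / 1.995 = 0.3208
  = 32.08%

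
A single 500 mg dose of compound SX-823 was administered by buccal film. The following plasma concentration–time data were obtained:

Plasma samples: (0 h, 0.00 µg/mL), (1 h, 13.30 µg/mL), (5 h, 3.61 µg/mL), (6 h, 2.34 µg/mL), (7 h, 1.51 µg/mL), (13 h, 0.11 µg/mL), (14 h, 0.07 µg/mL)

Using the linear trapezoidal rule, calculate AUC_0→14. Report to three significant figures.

Trapezoidal AUC_0→14:
  [0→1]: (0.00+13.30)/2 × 1 = 6.65
  [1→5]: (13.30+3.61)/2 × 4 = 33.82
  [5→6]: (3.61+2.34)/2 × 1 = 2.975
  [6→7]: (2.34+1.51)/2 × 1 = 1.925
  [7→13]: (1.51+0.11)/2 × 6 = 4.86
  [13→14]: (0.11+0.07)/2 × 1 = 0.09
  Sum = 50.32 µg/mL·h

AUC = 50.3 µg/mL·h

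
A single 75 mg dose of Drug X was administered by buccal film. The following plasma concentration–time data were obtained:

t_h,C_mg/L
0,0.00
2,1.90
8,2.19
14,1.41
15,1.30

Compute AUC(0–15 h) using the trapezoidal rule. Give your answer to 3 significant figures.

Trapezoidal AUC_0→15:
  [0→2]: (0.00+1.90)/2 × 2 = 1.9
  [2→8]: (1.90+2.19)/2 × 6 = 12.27
  [8→14]: (2.19+1.41)/2 × 6 = 10.8
  [14→15]: (1.41+1.30)/2 × 1 = 1.355
  Sum = 26.325 mg/L·h

AUC = 26.3 mg/L·h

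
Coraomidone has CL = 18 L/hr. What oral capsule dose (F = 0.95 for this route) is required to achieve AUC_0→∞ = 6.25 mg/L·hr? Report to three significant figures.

Dose = CL × AUC_0→∞ / F
     = 18 × 6.25 / 0.95 = 118.421 mg

Dose = 118 mg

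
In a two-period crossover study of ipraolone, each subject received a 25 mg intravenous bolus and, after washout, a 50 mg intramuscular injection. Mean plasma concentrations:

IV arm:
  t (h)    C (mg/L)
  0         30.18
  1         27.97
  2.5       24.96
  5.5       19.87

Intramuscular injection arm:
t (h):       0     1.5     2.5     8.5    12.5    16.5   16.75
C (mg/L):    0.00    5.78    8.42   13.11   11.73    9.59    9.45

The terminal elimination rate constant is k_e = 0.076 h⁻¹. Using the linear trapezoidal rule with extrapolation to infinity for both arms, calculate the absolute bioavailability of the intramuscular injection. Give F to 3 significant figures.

F = 0.371

Trapezoidal AUC_0→5.5 (IV):
  [0→1]: (30.18+27.97)/2 × 1 = 29.075
  [1→2.5]: (27.97+24.96)/2 × 1.5 = 39.6975
  [2.5→5.5]: (24.96+19.87)/2 × 3 = 67.245
  Sum = 136.0175 mg/L·h
IV tail: 19.87/0.076 = 261.447; AUC_iv,0→∞ = 136.0175 + 261.447 = 397.4645 mg/L·h
Trapezoidal AUC_0→16.75 (intramuscular injection):
  [0→1.5]: (0.00+5.78)/2 × 1.5 = 4.335
  [1.5→2.5]: (5.78+8.42)/2 × 1 = 7.1
  [2.5→8.5]: (8.42+13.11)/2 × 6 = 64.59
  [8.5→12.5]: (13.11+11.73)/2 × 4 = 49.68
  [12.5→16.5]: (11.73+9.59)/2 × 4 = 42.64
  [16.5→16.75]: (9.59+9.45)/2 × 0.25 = 2.38
  Sum = 170.725 mg/L·h
intramuscular injection tail: 9.45/0.076 = 124.342; AUC_ev,0→∞ = 170.725 + 124.342 = 295.067 mg/L·h
F = (AUC_ev/D_ev)/(AUC_iv/D_iv) = (295.067/50)/(397.4645/25) = 5.90134/15.89858 = 0.3712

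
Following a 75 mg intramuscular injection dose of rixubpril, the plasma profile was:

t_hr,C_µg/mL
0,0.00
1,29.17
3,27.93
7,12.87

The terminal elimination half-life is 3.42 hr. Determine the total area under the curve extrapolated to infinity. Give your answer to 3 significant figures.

AUC = 217 µg/mL·hr

Trapezoidal AUC_0→7:
  [0→1]: (0.00+29.17)/2 × 1 = 14.585
  [1→3]: (29.17+27.93)/2 × 2 = 57.1
  [3→7]: (27.93+12.87)/2 × 4 = 81.6
  Sum = 153.285 µg/mL·hr
k_e = ln2 / t½ = 0.693147 / 3.42 = 0.2027 hr^-1
Extrapolated tail: C_last / k_e = 12.87 / 0.2027 = 63.493
AUC_0→∞ = 153.285 + 63.493 = 216.778 µg/mL·hr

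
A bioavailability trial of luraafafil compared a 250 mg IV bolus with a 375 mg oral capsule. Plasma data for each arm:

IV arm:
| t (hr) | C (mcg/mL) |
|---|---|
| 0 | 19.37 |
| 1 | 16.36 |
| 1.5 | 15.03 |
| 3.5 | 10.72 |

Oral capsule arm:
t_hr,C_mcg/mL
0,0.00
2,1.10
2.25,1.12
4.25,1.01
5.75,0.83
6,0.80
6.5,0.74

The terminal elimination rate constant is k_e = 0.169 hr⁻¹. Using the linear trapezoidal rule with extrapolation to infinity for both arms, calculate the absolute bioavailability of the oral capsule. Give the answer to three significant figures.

F = 0.0572

Trapezoidal AUC_0→3.5 (IV):
  [0→1]: (19.37+16.36)/2 × 1 = 17.865
  [1→1.5]: (16.36+15.03)/2 × 0.5 = 7.8475
  [1.5→3.5]: (15.03+10.72)/2 × 2 = 25.75
  Sum = 51.4625 mcg/mL·hr
IV tail: 10.72/0.169 = 63.432; AUC_iv,0→∞ = 51.4625 + 63.432 = 114.8945 mcg/mL·hr
Trapezoidal AUC_0→6.5 (oral capsule):
  [0→2]: (0.00+1.10)/2 × 2 = 1.1
  [2→2.25]: (1.10+1.12)/2 × 0.25 = 0.2775
  [2.25→4.25]: (1.12+1.01)/2 × 2 = 2.13
  [4.25→5.75]: (1.01+0.83)/2 × 1.5 = 1.38
  [5.75→6]: (0.83+0.80)/2 × 0.25 = 0.20375
  [6→6.5]: (0.80+0.74)/2 × 0.5 = 0.385
  Sum = 5.47625 mcg/mL·hr
oral capsule tail: 0.74/0.169 = 4.379; AUC_ev,0→∞ = 5.47625 + 4.379 = 9.85525 mcg/mL·hr
F = (AUC_ev/D_ev)/(AUC_iv/D_iv) = (9.85525/375)/(114.8945/250) = 0.0262807/0.459578 = 0.0572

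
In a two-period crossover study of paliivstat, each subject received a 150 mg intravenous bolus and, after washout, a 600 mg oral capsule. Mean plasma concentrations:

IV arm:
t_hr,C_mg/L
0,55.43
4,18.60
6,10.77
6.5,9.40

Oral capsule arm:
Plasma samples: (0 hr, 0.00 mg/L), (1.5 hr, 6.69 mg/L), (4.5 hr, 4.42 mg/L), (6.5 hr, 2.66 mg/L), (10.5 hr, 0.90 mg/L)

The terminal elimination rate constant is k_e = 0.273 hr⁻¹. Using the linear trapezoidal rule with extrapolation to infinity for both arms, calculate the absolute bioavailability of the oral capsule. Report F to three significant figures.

Trapezoidal AUC_0→6.5 (IV):
  [0→4]: (55.43+18.60)/2 × 4 = 148.06
  [4→6]: (18.60+10.77)/2 × 2 = 29.37
  [6→6.5]: (10.77+9.40)/2 × 0.5 = 5.0425
  Sum = 182.4725 mg/L·hr
IV tail: 9.40/0.273 = 34.432; AUC_iv,0→∞ = 182.4725 + 34.432 = 216.9045 mg/L·hr
Trapezoidal AUC_0→10.5 (oral capsule):
  [0→1.5]: (0.00+6.69)/2 × 1.5 = 5.0175
  [1.5→4.5]: (6.69+4.42)/2 × 3 = 16.665
  [4.5→6.5]: (4.42+2.66)/2 × 2 = 7.08
  [6.5→10.5]: (2.66+0.90)/2 × 4 = 7.12
  Sum = 35.8825 mg/L·hr
oral capsule tail: 0.90/0.273 = 3.297; AUC_ev,0→∞ = 35.8825 + 3.297 = 39.1795 mg/L·hr
F = (AUC_ev/D_ev)/(AUC_iv/D_iv) = (39.1795/600)/(216.9045/150) = 0.0652992/1.44603 = 0.0452

F = 0.0452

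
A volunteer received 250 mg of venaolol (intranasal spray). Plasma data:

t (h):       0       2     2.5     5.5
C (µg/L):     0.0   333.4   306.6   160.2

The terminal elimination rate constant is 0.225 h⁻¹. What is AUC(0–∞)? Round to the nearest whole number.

Trapezoidal AUC_0→5.5:
  [0→2]: (0.0+333.4)/2 × 2 = 333.4
  [2→2.5]: (333.4+306.6)/2 × 0.5 = 160.0
  [2.5→5.5]: (306.6+160.2)/2 × 3 = 700.2
  Sum = 1193.6 µg/L·h
Extrapolated tail: C_last / k_e = 160.2 / 0.225 = 712.000
AUC_0→∞ = 1193.6 + 712.000 = 1905.6 µg/L·h

AUC = 1906 µg/L·h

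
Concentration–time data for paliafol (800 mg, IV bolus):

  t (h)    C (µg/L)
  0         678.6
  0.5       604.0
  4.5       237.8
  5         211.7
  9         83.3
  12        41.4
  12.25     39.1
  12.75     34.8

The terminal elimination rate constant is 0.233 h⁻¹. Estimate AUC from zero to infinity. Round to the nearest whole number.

AUC = 3072 µg/L·h

Trapezoidal AUC_0→12.75:
  [0→0.5]: (678.6+604.0)/2 × 0.5 = 320.65
  [0.5→4.5]: (604.0+237.8)/2 × 4 = 1683.6
  [4.5→5]: (237.8+211.7)/2 × 0.5 = 112.375
  [5→9]: (211.7+83.3)/2 × 4 = 590.0
  [9→12]: (83.3+41.4)/2 × 3 = 187.05
  [12→12.25]: (41.4+39.1)/2 × 0.25 = 10.0625
  [12.25→12.75]: (39.1+34.8)/2 × 0.5 = 18.475
  Sum = 2922.2125 µg/L·h
Extrapolated tail: C_last / k_e = 34.8 / 0.233 = 149.356
AUC_0→∞ = 2922.2125 + 149.356 = 3071.5685 µg/L·h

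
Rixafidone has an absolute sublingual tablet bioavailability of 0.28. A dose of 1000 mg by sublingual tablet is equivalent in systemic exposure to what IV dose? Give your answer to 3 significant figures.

Systemic exposure from an extravascular dose = F × D_ev, so the equivalent IV dose is F × D_ev.
D_iv = F × D_ev = 0.28 × 1000 = 280 mg

D_iv = 280 mg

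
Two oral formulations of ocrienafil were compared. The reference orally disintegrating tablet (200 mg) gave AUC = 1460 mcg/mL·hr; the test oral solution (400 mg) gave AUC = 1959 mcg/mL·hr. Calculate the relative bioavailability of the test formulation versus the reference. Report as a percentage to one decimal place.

F_rel = (AUC_test/D_test) / (AUC_ref/D_ref)
      = (1959/400) / (1460/200)
      = 4.8975 / 7.3 = 0.6709 = 67.09%

F_rel = 67.1%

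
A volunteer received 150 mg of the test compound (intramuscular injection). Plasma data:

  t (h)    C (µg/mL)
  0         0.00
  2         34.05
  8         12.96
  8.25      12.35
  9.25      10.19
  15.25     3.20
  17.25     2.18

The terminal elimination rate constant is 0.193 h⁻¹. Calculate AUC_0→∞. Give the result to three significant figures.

AUC = 246 µg/mL·h

Trapezoidal AUC_0→17.25:
  [0→2]: (0.00+34.05)/2 × 2 = 34.05
  [2→8]: (34.05+12.96)/2 × 6 = 141.03
  [8→8.25]: (12.96+12.35)/2 × 0.25 = 3.16375
  [8.25→9.25]: (12.35+10.19)/2 × 1 = 11.27
  [9.25→15.25]: (10.19+3.20)/2 × 6 = 40.17
  [15.25→17.25]: (3.20+2.18)/2 × 2 = 5.38
  Sum = 235.06375 µg/mL·h
Extrapolated tail: C_last / k_e = 2.18 / 0.193 = 11.295
AUC_0→∞ = 235.06375 + 11.295 = 246.35875 µg/mL·h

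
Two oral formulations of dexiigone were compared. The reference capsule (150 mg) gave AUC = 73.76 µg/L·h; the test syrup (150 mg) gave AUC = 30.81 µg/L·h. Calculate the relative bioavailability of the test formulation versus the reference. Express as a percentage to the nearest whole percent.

F_rel = 42%

F_rel = (AUC_test/D_test) / (AUC_ref/D_ref)
      = (30.81/150) / (73.76/150)
      = 0.2054 / 0.491733 = 0.4177 = 41.77%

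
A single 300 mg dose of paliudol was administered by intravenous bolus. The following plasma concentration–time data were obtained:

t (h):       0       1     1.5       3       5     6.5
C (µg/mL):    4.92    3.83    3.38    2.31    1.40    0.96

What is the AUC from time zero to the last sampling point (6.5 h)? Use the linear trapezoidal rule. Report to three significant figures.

AUC = 15.9 µg/mL·h

Trapezoidal AUC_0→6.5:
  [0→1]: (4.92+3.83)/2 × 1 = 4.375
  [1→1.5]: (3.83+3.38)/2 × 0.5 = 1.8025
  [1.5→3]: (3.38+2.31)/2 × 1.5 = 4.2675
  [3→5]: (2.31+1.40)/2 × 2 = 3.71
  [5→6.5]: (1.40+0.96)/2 × 1.5 = 1.77
  Sum = 15.925 µg/mL·h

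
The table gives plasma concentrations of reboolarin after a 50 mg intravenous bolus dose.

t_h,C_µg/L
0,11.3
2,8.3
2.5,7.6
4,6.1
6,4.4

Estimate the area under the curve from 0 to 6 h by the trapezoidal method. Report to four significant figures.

Trapezoidal AUC_0→6:
  [0→2]: (11.3+8.3)/2 × 2 = 19.6
  [2→2.5]: (8.3+7.6)/2 × 0.5 = 3.975
  [2.5→4]: (7.6+6.1)/2 × 1.5 = 10.275
  [4→6]: (6.1+4.4)/2 × 2 = 10.5
  Sum = 44.35 µg/L·h

AUC = 44.35 µg/L·h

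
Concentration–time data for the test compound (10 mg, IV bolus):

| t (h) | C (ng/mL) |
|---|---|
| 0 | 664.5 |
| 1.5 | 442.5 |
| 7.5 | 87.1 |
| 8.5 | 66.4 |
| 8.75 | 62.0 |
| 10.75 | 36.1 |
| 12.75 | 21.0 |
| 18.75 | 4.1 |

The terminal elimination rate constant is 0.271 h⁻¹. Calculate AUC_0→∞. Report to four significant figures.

AUC = 2757 ng/mL·h

Trapezoidal AUC_0→18.75:
  [0→1.5]: (664.5+442.5)/2 × 1.5 = 830.25
  [1.5→7.5]: (442.5+87.1)/2 × 6 = 1588.8
  [7.5→8.5]: (87.1+66.4)/2 × 1 = 76.75
  [8.5→8.75]: (66.4+62.0)/2 × 0.25 = 16.05
  [8.75→10.75]: (62.0+36.1)/2 × 2 = 98.1
  [10.75→12.75]: (36.1+21.0)/2 × 2 = 57.1
  [12.75→18.75]: (21.0+4.1)/2 × 6 = 75.3
  Sum = 2742.35 ng/mL·h
Extrapolated tail: C_last / k_e = 4.1 / 0.271 = 15.129
AUC_0→∞ = 2742.35 + 15.129 = 2757.479 ng/mL·h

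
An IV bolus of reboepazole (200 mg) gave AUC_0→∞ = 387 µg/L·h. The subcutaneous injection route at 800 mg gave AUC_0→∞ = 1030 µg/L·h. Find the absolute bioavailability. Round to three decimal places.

F = (AUC_ev / D_ev) / (AUC_iv / D_iv)
  = (1030/800) / (387/200)
  = 1.2875 / 1.935 = 0.6654

F = 0.665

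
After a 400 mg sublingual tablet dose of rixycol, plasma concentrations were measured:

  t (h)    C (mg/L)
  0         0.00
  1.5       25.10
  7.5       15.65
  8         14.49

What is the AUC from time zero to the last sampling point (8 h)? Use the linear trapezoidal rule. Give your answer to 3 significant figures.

Trapezoidal AUC_0→8:
  [0→1.5]: (0.00+25.10)/2 × 1.5 = 18.825
  [1.5→7.5]: (25.10+15.65)/2 × 6 = 122.25
  [7.5→8]: (15.65+14.49)/2 × 0.5 = 7.535
  Sum = 148.61 mg/L·h

AUC = 149 mg/L·h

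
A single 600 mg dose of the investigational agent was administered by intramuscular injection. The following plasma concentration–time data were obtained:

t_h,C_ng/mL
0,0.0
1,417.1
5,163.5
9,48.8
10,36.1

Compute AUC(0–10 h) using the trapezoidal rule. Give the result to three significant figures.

Trapezoidal AUC_0→10:
  [0→1]: (0.0+417.1)/2 × 1 = 208.55
  [1→5]: (417.1+163.5)/2 × 4 = 1161.2
  [5→9]: (163.5+48.8)/2 × 4 = 424.6
  [9→10]: (48.8+36.1)/2 × 1 = 42.45
  Sum = 1836.8 ng/mL·h

AUC = 1840 ng/mL·h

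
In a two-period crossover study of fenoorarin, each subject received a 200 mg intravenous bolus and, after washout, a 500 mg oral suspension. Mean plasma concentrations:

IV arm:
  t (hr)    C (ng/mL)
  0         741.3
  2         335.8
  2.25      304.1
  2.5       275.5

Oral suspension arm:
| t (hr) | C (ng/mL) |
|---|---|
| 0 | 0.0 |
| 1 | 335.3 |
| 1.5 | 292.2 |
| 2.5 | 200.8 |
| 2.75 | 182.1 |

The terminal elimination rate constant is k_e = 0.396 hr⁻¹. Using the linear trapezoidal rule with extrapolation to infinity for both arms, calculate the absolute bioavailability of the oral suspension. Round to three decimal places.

F = 0.224

Trapezoidal AUC_0→2.5 (IV):
  [0→2]: (741.3+335.8)/2 × 2 = 1077.1
  [2→2.25]: (335.8+304.1)/2 × 0.25 = 79.9875
  [2.25→2.5]: (304.1+275.5)/2 × 0.25 = 72.45
  Sum = 1229.5375 ng/mL·hr
IV tail: 275.5/0.396 = 695.707; AUC_iv,0→∞ = 1229.5375 + 695.707 = 1925.2445 ng/mL·hr
Trapezoidal AUC_0→2.75 (oral suspension):
  [0→1]: (0.0+335.3)/2 × 1 = 167.65
  [1→1.5]: (335.3+292.2)/2 × 0.5 = 156.875
  [1.5→2.5]: (292.2+200.8)/2 × 1 = 246.5
  [2.5→2.75]: (200.8+182.1)/2 × 0.25 = 47.8625
  Sum = 618.8875 ng/mL·hr
oral suspension tail: 182.1/0.396 = 459.848; AUC_ev,0→∞ = 618.8875 + 459.848 = 1078.7355 ng/mL·hr
F = (AUC_ev/D_ev)/(AUC_iv/D_iv) = (1078.7355/500)/(1925.2445/200) = 2.157471/9.6262225 = 0.2241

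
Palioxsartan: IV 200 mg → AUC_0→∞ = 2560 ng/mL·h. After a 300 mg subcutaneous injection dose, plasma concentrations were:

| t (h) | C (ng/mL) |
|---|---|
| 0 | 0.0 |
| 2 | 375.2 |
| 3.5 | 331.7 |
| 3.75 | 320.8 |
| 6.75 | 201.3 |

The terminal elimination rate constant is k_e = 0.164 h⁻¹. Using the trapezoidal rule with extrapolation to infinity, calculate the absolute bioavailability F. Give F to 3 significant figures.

F = 0.781

Trapezoidal AUC_0→6.75 (subcutaneous injection):
  [0→2]: (0.0+375.2)/2 × 2 = 375.2
  [2→3.5]: (375.2+331.7)/2 × 1.5 = 530.175
  [3.5→3.75]: (331.7+320.8)/2 × 0.25 = 81.5625
  [3.75→6.75]: (320.8+201.3)/2 × 3 = 783.15
  Sum = 1770.0875 ng/mL·h
Tail: C_last/k_e = 201.3/0.164 = 1227.439
AUC_0→∞ (subcutaneous injection) = 1770.0875 + 1227.439 = 2997.5265 ng/mL·h
F = (AUC_ev/D_ev)/(AUC_iv/D_iv) = (2997.5265/300)/(2560/200) = 9.991755/12.8 = 0.7806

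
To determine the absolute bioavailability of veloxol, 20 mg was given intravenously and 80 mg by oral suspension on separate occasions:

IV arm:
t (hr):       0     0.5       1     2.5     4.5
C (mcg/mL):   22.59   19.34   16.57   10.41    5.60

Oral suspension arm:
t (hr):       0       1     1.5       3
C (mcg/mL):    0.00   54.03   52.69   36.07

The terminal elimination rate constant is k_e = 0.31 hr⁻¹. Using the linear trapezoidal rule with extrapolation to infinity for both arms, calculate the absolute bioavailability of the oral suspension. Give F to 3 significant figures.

F = 0.802

Trapezoidal AUC_0→4.5 (IV):
  [0→0.5]: (22.59+19.34)/2 × 0.5 = 10.4825
  [0.5→1]: (19.34+16.57)/2 × 0.5 = 8.9775
  [1→2.5]: (16.57+10.41)/2 × 1.5 = 20.235
  [2.5→4.5]: (10.41+5.60)/2 × 2 = 16.01
  Sum = 55.705 mcg/mL·hr
IV tail: 5.60/0.31 = 18.065; AUC_iv,0→∞ = 55.705 + 18.065 = 73.77 mcg/mL·hr
Trapezoidal AUC_0→3 (oral suspension):
  [0→1]: (0.00+54.03)/2 × 1 = 27.015
  [1→1.5]: (54.03+52.69)/2 × 0.5 = 26.68
  [1.5→3]: (52.69+36.07)/2 × 1.5 = 66.57
  Sum = 120.265 mcg/mL·hr
oral suspension tail: 36.07/0.31 = 116.355; AUC_ev,0→∞ = 120.265 + 116.355 = 236.62 mcg/mL·hr
F = (AUC_ev/D_ev)/(AUC_iv/D_iv) = (236.62/80)/(73.77/20) = 2.95775/3.6885 = 0.8019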